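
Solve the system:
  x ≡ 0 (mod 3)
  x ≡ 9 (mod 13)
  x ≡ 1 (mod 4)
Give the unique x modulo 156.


Moduli 3, 13, 4 are pairwise coprime; by CRT there is a unique solution modulo M = 3 · 13 · 4 = 156.
Solve pairwise, accumulating the modulus:
  Start with x ≡ 0 (mod 3).
  Combine with x ≡ 9 (mod 13): since gcd(3, 13) = 1, we get a unique residue mod 39.
    Write x = 0 + 3·t and substitute into x ≡ 9 (mod 13): 3·t ≡ 9 − 0 = 9 (mod 13).
    The inverse of 3 mod 13 is 9 (since 3·9 = 27 = 2·13 + 1), so t ≡ 9·9 = 81 ≡ 3 (mod 13).
    Then x = 0 + 3·3 = 9, valid modulo lcm(3, 13) = 39: x ≡ 9 (mod 39).
  Combine with x ≡ 1 (mod 4): since gcd(39, 4) = 1, we get a unique residue mod 156.
    Write x = 9 + 39·t and substitute into x ≡ 1 (mod 4): 39·t ≡ 1 − 9 = -8 (mod 4).
    Reduce coefficients mod 4: 3·t ≡ 0 (mod 4).
    The inverse of 3 mod 4 is 3 (since 3·3 = 9 = 2·4 + 1), so t ≡ 3·0 = 0 ≡ 0 (mod 4).
    Then x = 9 + 39·0 = 9, valid modulo lcm(39, 4) = 156: x ≡ 9 (mod 156).
Verify: 9 mod 3 = 0 ✓, 9 mod 13 = 9 ✓, 9 mod 4 = 1 ✓.

x ≡ 9 (mod 156).


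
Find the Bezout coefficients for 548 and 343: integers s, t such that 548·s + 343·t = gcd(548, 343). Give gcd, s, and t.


Euclidean algorithm on (548, 343) — divide until remainder is 0:
  548 = 1 · 343 + 205
  343 = 1 · 205 + 138
  205 = 1 · 138 + 67
  138 = 2 · 67 + 4
  67 = 16 · 4 + 3
  4 = 1 · 3 + 1
  3 = 3 · 1 + 0
gcd(548, 343) = 1.
Track Bezout coefficients alongside the remainders: start with r₀ = 548 = a·1 + b·0 (s = 1, t = 0) and r₁ = 343 = a·0 + b·1 (s = 0, t = 1); each new remainder r_{k+1} = r_{k-1} − q_k·r_k inherits s_{k+1} = s_{k-1} − q_k·s_k, t_{k+1} = t_{k-1} − q_k·t_k, so r_k = a·s_k + b·t_k at every step:
  q = 1: r = 205, s = 1 − 1·0 = 1, t = 0 − 1·1 = -1  (check: 548·1 + 343·(-1) = 205)
  q = 1: r = 138, s = 0 − 1·1 = -1, t = 1 − 1·(-1) = 2  (check: 548·(-1) + 343·2 = 138)
  q = 1: r = 67, s = 1 − 1·(-1) = 2, t = -1 − 1·2 = -3  (check: 548·2 + 343·(-3) = 67)
  q = 2: r = 4, s = -1 − 2·2 = -5, t = 2 − 2·(-3) = 8  (check: 548·(-5) + 343·8 = 4)
  q = 16: r = 3, s = 2 − 16·(-5) = 82, t = -3 − 16·8 = -131  (check: 548·82 + 343·(-131) = 3)
  q = 1: r = 1, s = -5 − 1·82 = -87, t = 8 − 1·(-131) = 139  (check: 548·(-87) + 343·139 = 1)
The row with r = 1 (the gcd) gives the Bezout coefficients s = -87, t = 139.
Result: 548 · (-87) + 343 · (139) = 1.

gcd(548, 343) = 1; s = -87, t = 139 (check: 548·(-87) + 343·139 = 1).


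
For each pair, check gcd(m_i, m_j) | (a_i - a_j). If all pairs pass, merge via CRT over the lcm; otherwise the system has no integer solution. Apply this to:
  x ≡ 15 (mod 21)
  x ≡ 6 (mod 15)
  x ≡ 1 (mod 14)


Moduli 21, 15, 14 are not pairwise coprime, so CRT works modulo lcm(m_i) when all pairwise compatibility conditions hold.
Pairwise compatibility: gcd(m_i, m_j) must divide a_i - a_j for every pair.
Merge one congruence at a time:
  Start: x ≡ 15 (mod 21).
  Combine with x ≡ 6 (mod 15): gcd(21, 15) = 3; 6 - 15 = -9, which IS divisible by 3, so compatible.
    Write x = 15 + 21·t and substitute into x ≡ 6 (mod 15): 21·t ≡ 6 − 15 = -9 (mod 15).
    Divide the congruence (and modulus) by g = 3: 7·t ≡ -3 (mod 5).
    Reduce coefficients mod 5: 2·t ≡ 2 (mod 5).
    The inverse of 2 mod 5 is 3 (since 2·3 = 6 = 1·5 + 1), so t ≡ 3·2 = 6 ≡ 1 (mod 5).
    Then x = 15 + 21·1 = 36, valid modulo lcm(21, 15) = 105: x ≡ 36 (mod 105).
  Combine with x ≡ 1 (mod 14): gcd(105, 14) = 7; 1 - 36 = -35, which IS divisible by 7, so compatible.
    Write x = 36 + 105·t and substitute into x ≡ 1 (mod 14): 105·t ≡ 1 − 36 = -35 (mod 14).
    Divide the congruence (and modulus) by g = 7: 15·t ≡ -5 (mod 2).
    Reduce coefficients mod 2: 1·t ≡ 1 (mod 2).
    So t ≡ 1 (mod 2).
    Then x = 36 + 105·1 = 141, valid modulo lcm(105, 14) = 210: x ≡ 141 (mod 210).
Verify: 141 mod 21 = 15, 141 mod 15 = 6, 141 mod 14 = 1.

x ≡ 141 (mod 210).


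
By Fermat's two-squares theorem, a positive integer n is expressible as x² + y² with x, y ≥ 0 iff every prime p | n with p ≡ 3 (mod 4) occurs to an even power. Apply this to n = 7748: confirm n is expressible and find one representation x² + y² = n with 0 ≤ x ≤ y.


Step 1: Factor n = 7748 = 2^2 · 13 · 149.
Step 2: Check the mod-4 condition on each prime factor: 2 = 2 (special); 13 ≡ 1 (mod 4), exponent 1; 149 ≡ 1 (mod 4), exponent 1.
All primes ≡ 3 (mod 4) appear to even exponent (or don't appear), so by the two-squares theorem n IS expressible as a sum of two squares.
Step 3: Build a representation. Group n = k² · m with k = 2 and m = 13 · 149 = 1937 (a product of primes ≡ 1 (mod 4)); a representation of m scales to one of n via (k·x)² + (k·y)² = k²(x² + y²). Each prime p ≡ 1 (mod 4) is itself a sum of two squares; find a² by testing p − a² for a perfect square:
  13: 13 − 1² = 12, 13 − 2² = 9 = 3² ⇒ 13 = 2² + 3².
  149: 149 − 1² = 148, 149 − 2² = 145, 149 − 3² = 140, 149 − 4² = 133, 149 − 5² = 124, 149 − 6² = 113, 149 − 7² = 100 = 10² ⇒ 149 = 7² + 10².
  Combine using the Brahmagupta–Fibonacci identity (a² + b²)(c² + d²) = (ac − bd)² + (ad + bc)² = (ac + bd)² + (ad − bc)²:
  13 · 149 = 1937: from (2² + 3²)(7² + 10²), take (2·7 − 3·10, 2·10 + 3·7) = (14 − 30, 20 + 21) = (-16, 41); dropping signs (only squares matter) gives (16, 41); check 16² + 41² = 256 + 1681 = 1937 ✓.
  Scale by k = 2: (2·16, 2·41) = (32, 82).
Step 4: Order so x ≤ y and verify: 32² + 82² = 1024 + 6724 = 7748 = n. ✓

n = 7748 = 32² + 82² (one valid representation with x ≤ y).


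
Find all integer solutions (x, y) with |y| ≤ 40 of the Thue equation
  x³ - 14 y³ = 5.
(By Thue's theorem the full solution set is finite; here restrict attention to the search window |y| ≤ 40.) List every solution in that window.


The equation is x³ - 14y³ = 5. For fixed y, x³ = 14·y³ + 5, so a solution requires the RHS to be a perfect cube.
Strategy: iterate y from -40 to 40, compute RHS = 14·y³ + 5, and check whether it is a (positive or negative) perfect cube.
Check small values of y:
  y = 0: RHS = 5 is not a perfect cube.
  y = 1: RHS = 19 is not a perfect cube.
  y = -1: RHS = -9 is not a perfect cube.
  y = 2: RHS = 117 is not a perfect cube.
  y = -2: RHS = -107 is not a perfect cube.
  y = 3: RHS = 383 is not a perfect cube.
  y = -3: RHS = -373 is not a perfect cube.
Continuing the search up to |y| = 40 finds no solutions either.
No (x, y) in the scanned range satisfies the equation.

No integer solutions with |y| ≤ 40.


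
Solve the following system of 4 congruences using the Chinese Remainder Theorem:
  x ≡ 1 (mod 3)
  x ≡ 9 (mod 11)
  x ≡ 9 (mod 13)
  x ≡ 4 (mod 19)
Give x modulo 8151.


Product of moduli M = 3 · 11 · 13 · 19 = 8151.
Merge one congruence at a time:
  Start: x ≡ 1 (mod 3).
  Combine with x ≡ 9 (mod 11); new modulus lcm = 33.
    Write x = 1 + 3·t and substitute into x ≡ 9 (mod 11): 3·t ≡ 9 − 1 = 8 (mod 11).
    The inverse of 3 mod 11 is 4 (since 3·4 = 12 = 1·11 + 1), so t ≡ 4·8 = 32 ≡ 10 (mod 11).
    Then x = 1 + 3·10 = 31, valid modulo lcm(3, 11) = 33: x ≡ 31 (mod 33).
  Combine with x ≡ 9 (mod 13); new modulus lcm = 429.
    Write x = 31 + 33·t and substitute into x ≡ 9 (mod 13): 33·t ≡ 9 − 31 = -22 (mod 13).
    Reduce coefficients mod 13: 7·t ≡ 4 (mod 13).
    The inverse of 7 mod 13 is 2 (since 7·2 = 14 = 1·13 + 1), so t ≡ 2·4 = 8 ≡ 8 (mod 13).
    Then x = 31 + 33·8 = 295, valid modulo lcm(33, 13) = 429: x ≡ 295 (mod 429).
  Combine with x ≡ 4 (mod 19); new modulus lcm = 8151.
    Write x = 295 + 429·t and substitute into x ≡ 4 (mod 19): 429·t ≡ 4 − 295 = -291 (mod 19).
    Reduce coefficients mod 19: 11·t ≡ 13 (mod 19).
    The inverse of 11 mod 19 is 7 (since 11·7 = 77 = 4·19 + 1), so t ≡ 7·13 = 91 ≡ 15 (mod 19).
    Then x = 295 + 429·15 = 6730, valid modulo lcm(429, 19) = 8151: x ≡ 6730 (mod 8151).
Verify against each original: 6730 mod 3 = 1, 6730 mod 11 = 9, 6730 mod 13 = 9, 6730 mod 19 = 4.

x ≡ 6730 (mod 8151).


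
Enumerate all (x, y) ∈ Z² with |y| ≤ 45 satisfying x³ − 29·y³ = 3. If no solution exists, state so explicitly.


The equation is x³ - 29y³ = 3. For fixed y, x³ = 29·y³ + 3, so a solution requires the RHS to be a perfect cube.
Strategy: iterate y from -45 to 45, compute RHS = 29·y³ + 3, and check whether it is a (positive or negative) perfect cube.
Check small values of y:
  y = 0: RHS = 3 is not a perfect cube.
  y = 1: RHS = 32 is not a perfect cube.
  y = -1: RHS = -26 is not a perfect cube.
  y = 2: RHS = 235 is not a perfect cube.
  y = -2: RHS = -229 is not a perfect cube.
  y = 3: RHS = 786 is not a perfect cube.
  y = -3: RHS = -780 is not a perfect cube.
Continuing the search up to |y| = 45 finds no solutions either.
No (x, y) in the scanned range satisfies the equation.

No integer solutions with |y| ≤ 45.


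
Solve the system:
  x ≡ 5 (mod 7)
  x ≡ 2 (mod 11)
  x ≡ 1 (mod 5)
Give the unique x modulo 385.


Moduli 7, 11, 5 are pairwise coprime; by CRT there is a unique solution modulo M = 7 · 11 · 5 = 385.
Solve pairwise, accumulating the modulus:
  Start with x ≡ 5 (mod 7).
  Combine with x ≡ 2 (mod 11): since gcd(7, 11) = 1, we get a unique residue mod 77.
    Write x = 5 + 7·t and substitute into x ≡ 2 (mod 11): 7·t ≡ 2 − 5 = -3 (mod 11).
    Reduce coefficients mod 11: 7·t ≡ 8 (mod 11).
    The inverse of 7 mod 11 is 8 (since 7·8 = 56 = 5·11 + 1), so t ≡ 8·8 = 64 ≡ 9 (mod 11).
    Then x = 5 + 7·9 = 68, valid modulo lcm(7, 11) = 77: x ≡ 68 (mod 77).
  Combine with x ≡ 1 (mod 5): since gcd(77, 5) = 1, we get a unique residue mod 385.
    Write x = 68 + 77·t and substitute into x ≡ 1 (mod 5): 77·t ≡ 1 − 68 = -67 (mod 5).
    Reduce coefficients mod 5: 2·t ≡ 3 (mod 5).
    The inverse of 2 mod 5 is 3 (since 2·3 = 6 = 1·5 + 1), so t ≡ 3·3 = 9 ≡ 4 (mod 5).
    Then x = 68 + 77·4 = 376, valid modulo lcm(77, 5) = 385: x ≡ 376 (mod 385).
Verify: 376 mod 7 = 5 ✓, 376 mod 11 = 2 ✓, 376 mod 5 = 1 ✓.

x ≡ 376 (mod 385).


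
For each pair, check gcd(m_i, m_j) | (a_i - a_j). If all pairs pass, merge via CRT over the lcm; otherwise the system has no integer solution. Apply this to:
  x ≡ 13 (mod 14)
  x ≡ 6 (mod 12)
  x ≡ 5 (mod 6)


Moduli 14, 12, 6 are not pairwise coprime, so CRT works modulo lcm(m_i) when all pairwise compatibility conditions hold.
Pairwise compatibility: gcd(m_i, m_j) must divide a_i - a_j for every pair.
Merge one congruence at a time:
  Start: x ≡ 13 (mod 14).
  Combine with x ≡ 6 (mod 12): gcd(14, 12) = 2, and 6 - 13 = -7 is NOT divisible by 2.
    ⇒ system is inconsistent (no integer solution).

No solution (the system is inconsistent).


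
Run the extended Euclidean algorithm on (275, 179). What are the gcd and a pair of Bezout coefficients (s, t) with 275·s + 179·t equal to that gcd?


Euclidean algorithm on (275, 179) — divide until remainder is 0:
  275 = 1 · 179 + 96
  179 = 1 · 96 + 83
  96 = 1 · 83 + 13
  83 = 6 · 13 + 5
  13 = 2 · 5 + 3
  5 = 1 · 3 + 2
  3 = 1 · 2 + 1
  2 = 2 · 1 + 0
gcd(275, 179) = 1.
Track Bezout coefficients alongside the remainders: start with r₀ = 275 = a·1 + b·0 (s = 1, t = 0) and r₁ = 179 = a·0 + b·1 (s = 0, t = 1); each new remainder r_{k+1} = r_{k-1} − q_k·r_k inherits s_{k+1} = s_{k-1} − q_k·s_k, t_{k+1} = t_{k-1} − q_k·t_k, so r_k = a·s_k + b·t_k at every step:
  q = 1: r = 96, s = 1 − 1·0 = 1, t = 0 − 1·1 = -1  (check: 275·1 + 179·(-1) = 96)
  q = 1: r = 83, s = 0 − 1·1 = -1, t = 1 − 1·(-1) = 2  (check: 275·(-1) + 179·2 = 83)
  q = 1: r = 13, s = 1 − 1·(-1) = 2, t = -1 − 1·2 = -3  (check: 275·2 + 179·(-3) = 13)
  q = 6: r = 5, s = -1 − 6·2 = -13, t = 2 − 6·(-3) = 20  (check: 275·(-13) + 179·20 = 5)
  q = 2: r = 3, s = 2 − 2·(-13) = 28, t = -3 − 2·20 = -43  (check: 275·28 + 179·(-43) = 3)
  q = 1: r = 2, s = -13 − 1·28 = -41, t = 20 − 1·(-43) = 63  (check: 275·(-41) + 179·63 = 2)
  q = 1: r = 1, s = 28 − 1·(-41) = 69, t = -43 − 1·63 = -106  (check: 275·69 + 179·(-106) = 1)
The row with r = 1 (the gcd) gives the Bezout coefficients s = 69, t = -106.
Result: 275 · (69) + 179 · (-106) = 1.

gcd(275, 179) = 1; s = 69, t = -106 (check: 275·69 + 179·(-106) = 1).


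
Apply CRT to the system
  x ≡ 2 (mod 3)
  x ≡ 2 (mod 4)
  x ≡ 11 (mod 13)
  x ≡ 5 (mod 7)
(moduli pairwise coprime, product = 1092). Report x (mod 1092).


Product of moduli M = 3 · 4 · 13 · 7 = 1092.
Merge one congruence at a time:
  Start: x ≡ 2 (mod 3).
  Combine with x ≡ 2 (mod 4); new modulus lcm = 12.
    Write x = 2 + 3·t and substitute into x ≡ 2 (mod 4): 3·t ≡ 2 − 2 = 0 (mod 4).
    The inverse of 3 mod 4 is 3 (since 3·3 = 9 = 2·4 + 1), so t ≡ 3·0 = 0 ≡ 0 (mod 4).
    Then x = 2 + 3·0 = 2, valid modulo lcm(3, 4) = 12: x ≡ 2 (mod 12).
  Combine with x ≡ 11 (mod 13); new modulus lcm = 156.
    Write x = 2 + 12·t and substitute into x ≡ 11 (mod 13): 12·t ≡ 11 − 2 = 9 (mod 13).
    The inverse of 12 mod 13 is 12 (since 12·12 = 144 = 11·13 + 1), so t ≡ 12·9 = 108 ≡ 4 (mod 13).
    Then x = 2 + 12·4 = 50, valid modulo lcm(12, 13) = 156: x ≡ 50 (mod 156).
  Combine with x ≡ 5 (mod 7); new modulus lcm = 1092.
    Write x = 50 + 156·t and substitute into x ≡ 5 (mod 7): 156·t ≡ 5 − 50 = -45 (mod 7).
    Reduce coefficients mod 7: 2·t ≡ 4 (mod 7).
    The inverse of 2 mod 7 is 4 (since 2·4 = 8 = 1·7 + 1), so t ≡ 4·4 = 16 ≡ 2 (mod 7).
    Then x = 50 + 156·2 = 362, valid modulo lcm(156, 7) = 1092: x ≡ 362 (mod 1092).
Verify against each original: 362 mod 3 = 2, 362 mod 4 = 2, 362 mod 13 = 11, 362 mod 7 = 5.

x ≡ 362 (mod 1092).


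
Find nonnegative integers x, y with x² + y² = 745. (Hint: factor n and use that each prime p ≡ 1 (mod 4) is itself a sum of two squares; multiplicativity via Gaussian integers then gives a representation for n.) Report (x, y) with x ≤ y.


Step 1: Factor n = 745 = 5 · 149.
Step 2: Check the mod-4 condition on each prime factor: 5 ≡ 1 (mod 4), exponent 1; 149 ≡ 1 (mod 4), exponent 1.
All primes ≡ 3 (mod 4) appear to even exponent (or don't appear), so by the two-squares theorem n IS expressible as a sum of two squares.
Step 3: Build a representation. Here n = 5 · 149 is a product of primes ≡ 1 (mod 4). Each prime p ≡ 1 (mod 4) is itself a sum of two squares; find a² by testing p − a² for a perfect square:
  5: 5 − 1² = 4 = 2² ⇒ 5 = 1² + 2².
  149: 149 − 1² = 148, 149 − 2² = 145, 149 − 3² = 140, 149 − 4² = 133, 149 − 5² = 124, 149 − 6² = 113, 149 − 7² = 100 = 10² ⇒ 149 = 7² + 10².
  Combine using the Brahmagupta–Fibonacci identity (a² + b²)(c² + d²) = (ac − bd)² + (ad + bc)² = (ac + bd)² + (ad − bc)²:
  5 · 149 = 745: from (1² + 2²)(7² + 10²), take (1·7 − 2·10, 1·10 + 2·7) = (7 − 20, 10 + 14) = (-13, 24); dropping signs (only squares matter) gives (13, 24); check 13² + 24² = 169 + 576 = 745 ✓.
Step 4: Order so x ≤ y and verify: 13² + 24² = 169 + 576 = 745 = n. ✓

n = 745 = 13² + 24² (one valid representation with x ≤ y).


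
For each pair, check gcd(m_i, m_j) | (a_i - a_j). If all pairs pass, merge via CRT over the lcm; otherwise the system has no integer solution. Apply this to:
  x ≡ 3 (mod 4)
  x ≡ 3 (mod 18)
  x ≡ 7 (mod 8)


Moduli 4, 18, 8 are not pairwise coprime, so CRT works modulo lcm(m_i) when all pairwise compatibility conditions hold.
Pairwise compatibility: gcd(m_i, m_j) must divide a_i - a_j for every pair.
Merge one congruence at a time:
  Start: x ≡ 3 (mod 4).
  Combine with x ≡ 3 (mod 18): gcd(4, 18) = 2; 3 - 3 = 0, which IS divisible by 2, so compatible.
    Write x = 3 + 4·t and substitute into x ≡ 3 (mod 18): 4·t ≡ 3 − 3 = 0 (mod 18).
    Divide the congruence (and modulus) by g = 2: 2·t ≡ 0 (mod 9).
    The inverse of 2 mod 9 is 5 (since 2·5 = 10 = 1·9 + 1), so t ≡ 5·0 = 0 ≡ 0 (mod 9).
    Then x = 3 + 4·0 = 3, valid modulo lcm(4, 18) = 36: x ≡ 3 (mod 36).
  Combine with x ≡ 7 (mod 8): gcd(36, 8) = 4; 7 - 3 = 4, which IS divisible by 4, so compatible.
    Write x = 3 + 36·t and substitute into x ≡ 7 (mod 8): 36·t ≡ 7 − 3 = 4 (mod 8).
    Divide the congruence (and modulus) by g = 4: 9·t ≡ 1 (mod 2).
    Reduce coefficients mod 2: 1·t ≡ 1 (mod 2).
    So t ≡ 1 (mod 2).
    Then x = 3 + 36·1 = 39, valid modulo lcm(36, 8) = 72: x ≡ 39 (mod 72).
Verify: 39 mod 4 = 3, 39 mod 18 = 3, 39 mod 8 = 7.

x ≡ 39 (mod 72).


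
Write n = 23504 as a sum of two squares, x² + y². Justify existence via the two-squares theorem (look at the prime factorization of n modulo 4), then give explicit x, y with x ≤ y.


Step 1: Factor n = 23504 = 2^4 · 13 · 113.
Step 2: Check the mod-4 condition on each prime factor: 2 = 2 (special); 13 ≡ 1 (mod 4), exponent 1; 113 ≡ 1 (mod 4), exponent 1.
All primes ≡ 3 (mod 4) appear to even exponent (or don't appear), so by the two-squares theorem n IS expressible as a sum of two squares.
Step 3: Build a representation. Group n = k² · m with k = 4 and m = 13 · 113 = 1469 (a product of primes ≡ 1 (mod 4)); a representation of m scales to one of n via (k·x)² + (k·y)² = k²(x² + y²). Each prime p ≡ 1 (mod 4) is itself a sum of two squares; find a² by testing p − a² for a perfect square:
  13: 13 − 1² = 12, 13 − 2² = 9 = 3² ⇒ 13 = 2² + 3².
  113: 113 − 1² = 112, 113 − 2² = 109, 113 − 3² = 104, 113 − 4² = 97, 113 − 5² = 88, 113 − 6² = 77, 113 − 7² = 64 = 8² ⇒ 113 = 7² + 8².
  Combine using the Brahmagupta–Fibonacci identity (a² + b²)(c² + d²) = (ac − bd)² + (ad + bc)² = (ac + bd)² + (ad − bc)²:
  13 · 113 = 1469: from (2² + 3²)(7² + 8²), take (2·7 − 3·8, 2·8 + 3·7) = (14 − 24, 16 + 21) = (-10, 37); dropping signs (only squares matter) gives (10, 37); check 10² + 37² = 100 + 1369 = 1469 ✓.
  Scale by k = 4: (4·10, 4·37) = (40, 148).
Step 4: Order so x ≤ y and verify: 40² + 148² = 1600 + 21904 = 23504 = n. ✓

n = 23504 = 40² + 148² (one valid representation with x ≤ y).


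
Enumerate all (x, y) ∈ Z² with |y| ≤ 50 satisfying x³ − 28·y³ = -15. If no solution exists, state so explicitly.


The equation is x³ - 28y³ = -15. For fixed y, x³ = 28·y³ − 15, so a solution requires the RHS to be a perfect cube.
Strategy: iterate y from -50 to 50, compute RHS = 28·y³ − 15, and check whether it is a (positive or negative) perfect cube.
Check small values of y:
  y = 0: RHS = -15 is not a perfect cube.
  y = 1: RHS = 13 is not a perfect cube.
  y = -1: RHS = -43 is not a perfect cube.
  y = 2: RHS = 209 is not a perfect cube.
  y = -2: RHS = -239 is not a perfect cube.
  y = 3: RHS = 741 is not a perfect cube.
  y = -3: RHS = -771 is not a perfect cube.
Continuing the search up to |y| = 50 finds no solutions either.
No (x, y) in the scanned range satisfies the equation.

No integer solutions with |y| ≤ 50.


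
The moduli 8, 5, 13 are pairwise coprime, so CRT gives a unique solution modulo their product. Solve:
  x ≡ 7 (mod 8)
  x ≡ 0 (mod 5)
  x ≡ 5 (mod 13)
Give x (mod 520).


Moduli 8, 5, 13 are pairwise coprime; by CRT there is a unique solution modulo M = 8 · 5 · 13 = 520.
Solve pairwise, accumulating the modulus:
  Start with x ≡ 7 (mod 8).
  Combine with x ≡ 0 (mod 5): since gcd(8, 5) = 1, we get a unique residue mod 40.
    Write x = 7 + 8·t and substitute into x ≡ 0 (mod 5): 8·t ≡ 0 − 7 = -7 (mod 5).
    Reduce coefficients mod 5: 3·t ≡ 3 (mod 5).
    The inverse of 3 mod 5 is 2 (since 3·2 = 6 = 1·5 + 1), so t ≡ 2·3 = 6 ≡ 1 (mod 5).
    Then x = 7 + 8·1 = 15, valid modulo lcm(8, 5) = 40: x ≡ 15 (mod 40).
  Combine with x ≡ 5 (mod 13): since gcd(40, 13) = 1, we get a unique residue mod 520.
    Write x = 15 + 40·t and substitute into x ≡ 5 (mod 13): 40·t ≡ 5 − 15 = -10 (mod 13).
    Reduce coefficients mod 13: 1·t ≡ 3 (mod 13).
    So t ≡ 3 (mod 13).
    Then x = 15 + 40·3 = 135, valid modulo lcm(40, 13) = 520: x ≡ 135 (mod 520).
Verify: 135 mod 8 = 7 ✓, 135 mod 5 = 0 ✓, 135 mod 13 = 5 ✓.

x ≡ 135 (mod 520).


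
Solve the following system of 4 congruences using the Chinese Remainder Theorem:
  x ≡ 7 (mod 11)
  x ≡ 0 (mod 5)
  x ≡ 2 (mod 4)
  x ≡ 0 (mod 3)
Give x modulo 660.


Product of moduli M = 11 · 5 · 4 · 3 = 660.
Merge one congruence at a time:
  Start: x ≡ 7 (mod 11).
  Combine with x ≡ 0 (mod 5); new modulus lcm = 55.
    Write x = 7 + 11·t and substitute into x ≡ 0 (mod 5): 11·t ≡ 0 − 7 = -7 (mod 5).
    Reduce coefficients mod 5: 1·t ≡ 3 (mod 5).
    So t ≡ 3 (mod 5).
    Then x = 7 + 11·3 = 40, valid modulo lcm(11, 5) = 55: x ≡ 40 (mod 55).
  Combine with x ≡ 2 (mod 4); new modulus lcm = 220.
    Write x = 40 + 55·t and substitute into x ≡ 2 (mod 4): 55·t ≡ 2 − 40 = -38 (mod 4).
    Reduce coefficients mod 4: 3·t ≡ 2 (mod 4).
    The inverse of 3 mod 4 is 3 (since 3·3 = 9 = 2·4 + 1), so t ≡ 3·2 = 6 ≡ 2 (mod 4).
    Then x = 40 + 55·2 = 150, valid modulo lcm(55, 4) = 220: x ≡ 150 (mod 220).
  Combine with x ≡ 0 (mod 3); new modulus lcm = 660.
    Write x = 150 + 220·t and substitute into x ≡ 0 (mod 3): 220·t ≡ 0 − 150 = -150 (mod 3).
    Reduce coefficients mod 3: 1·t ≡ 0 (mod 3).
    So t ≡ 0 (mod 3).
    Then x = 150 + 220·0 = 150, valid modulo lcm(220, 3) = 660: x ≡ 150 (mod 660).
Verify against each original: 150 mod 11 = 7, 150 mod 5 = 0, 150 mod 4 = 2, 150 mod 3 = 0.

x ≡ 150 (mod 660).


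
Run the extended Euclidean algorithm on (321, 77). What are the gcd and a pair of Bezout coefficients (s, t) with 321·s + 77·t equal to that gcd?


Euclidean algorithm on (321, 77) — divide until remainder is 0:
  321 = 4 · 77 + 13
  77 = 5 · 13 + 12
  13 = 1 · 12 + 1
  12 = 12 · 1 + 0
gcd(321, 77) = 1.
Track Bezout coefficients alongside the remainders: start with r₀ = 321 = a·1 + b·0 (s = 1, t = 0) and r₁ = 77 = a·0 + b·1 (s = 0, t = 1); each new remainder r_{k+1} = r_{k-1} − q_k·r_k inherits s_{k+1} = s_{k-1} − q_k·s_k, t_{k+1} = t_{k-1} − q_k·t_k, so r_k = a·s_k + b·t_k at every step:
  q = 4: r = 13, s = 1 − 4·0 = 1, t = 0 − 4·1 = -4  (check: 321·1 + 77·(-4) = 13)
  q = 5: r = 12, s = 0 − 5·1 = -5, t = 1 − 5·(-4) = 21  (check: 321·(-5) + 77·21 = 12)
  q = 1: r = 1, s = 1 − 1·(-5) = 6, t = -4 − 1·21 = -25  (check: 321·6 + 77·(-25) = 1)
The row with r = 1 (the gcd) gives the Bezout coefficients s = 6, t = -25.
Result: 321 · (6) + 77 · (-25) = 1.

gcd(321, 77) = 1; s = 6, t = -25 (check: 321·6 + 77·(-25) = 1).


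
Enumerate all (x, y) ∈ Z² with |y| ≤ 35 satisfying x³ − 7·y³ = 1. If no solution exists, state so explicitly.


The equation is x³ - 7y³ = 1. For fixed y, x³ = 7·y³ + 1, so a solution requires the RHS to be a perfect cube.
Strategy: iterate y from -35 to 35, compute RHS = 7·y³ + 1, and check whether it is a (positive or negative) perfect cube.
Check small values of y:
  y = 0: RHS = 1 = (1)³ ⇒ x = 1 works.
  y = 1: RHS = 8 = (2)³ ⇒ x = 2 works.
  y = -1: RHS = -6 is not a perfect cube.
  y = 2: RHS = 57 is not a perfect cube.
  y = -2: RHS = -55 is not a perfect cube.
  y = 3: RHS = 190 is not a perfect cube.
  y = -3: RHS = -188 is not a perfect cube.
Continuing the search up to |y| = 35 finds no further solutions beyond those listed.
Collected solutions: (1, 0), (2, 1).

Solutions (with |y| ≤ 35): (1, 0), (2, 1).


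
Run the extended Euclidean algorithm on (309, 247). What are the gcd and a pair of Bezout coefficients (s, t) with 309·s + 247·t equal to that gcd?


Euclidean algorithm on (309, 247) — divide until remainder is 0:
  309 = 1 · 247 + 62
  247 = 3 · 62 + 61
  62 = 1 · 61 + 1
  61 = 61 · 1 + 0
gcd(309, 247) = 1.
Track Bezout coefficients alongside the remainders: start with r₀ = 309 = a·1 + b·0 (s = 1, t = 0) and r₁ = 247 = a·0 + b·1 (s = 0, t = 1); each new remainder r_{k+1} = r_{k-1} − q_k·r_k inherits s_{k+1} = s_{k-1} − q_k·s_k, t_{k+1} = t_{k-1} − q_k·t_k, so r_k = a·s_k + b·t_k at every step:
  q = 1: r = 62, s = 1 − 1·0 = 1, t = 0 − 1·1 = -1  (check: 309·1 + 247·(-1) = 62)
  q = 3: r = 61, s = 0 − 3·1 = -3, t = 1 − 3·(-1) = 4  (check: 309·(-3) + 247·4 = 61)
  q = 1: r = 1, s = 1 − 1·(-3) = 4, t = -1 − 1·4 = -5  (check: 309·4 + 247·(-5) = 1)
The row with r = 1 (the gcd) gives the Bezout coefficients s = 4, t = -5.
Result: 309 · (4) + 247 · (-5) = 1.

gcd(309, 247) = 1; s = 4, t = -5 (check: 309·4 + 247·(-5) = 1).


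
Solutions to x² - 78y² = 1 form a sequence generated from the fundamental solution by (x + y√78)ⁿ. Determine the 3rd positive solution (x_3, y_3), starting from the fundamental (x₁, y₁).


Step 1: Find the fundamental solution (x₁, y₁) of x² - 78y² = 1.
  Expand √78 as a continued fraction. a₀ = ⌊√78⌋ = 8; iterate m_{k+1} = d_k·a_k − m_k, d_{k+1} = (78 − m_{k+1}²)/d_k, a_{k+1} = ⌊(a₀ + m_{k+1})/d_{k+1}⌋ (starting m₀ = 0, d₀ = 1), with convergents p_k = a_k·p_{k-1} + p_{k-2}, q_k = a_k·q_{k-1} + q_{k-2} (p₋₁ = 1, q₋₁ = 0):
  k = 0: a₀ = 8; p₀/q₀ = 8/1; p₀² − 78·q₀² = 64 − 78 = -14.
  k = 1: m = 8, d = 14, a = ⌊(8 + 8)/14⌋ = 1; p/q = (1·8 + 1)/(1·1 + 0) = 9/1; p² − 78·q² = 81 − 78 = 3.
  k = 2: m = 6, d = 3, a = ⌊(8 + 6)/3⌋ = 4; p/q = (4·9 + 8)/(4·1 + 1) = 44/5; p² − 78·q² = 1936 − 1950 = -14.
  k = 3: m = 6, d = 14, a = ⌊(8 + 6)/14⌋ = 1; p/q = (1·44 + 9)/(1·5 + 1) = 53/6; p² − 78·q² = 2809 − 2808 = 1.
  The first convergent with p² − 78·q² = 1 gives the fundamental solution (x₁, y₁) = (53, 6).
Step 2: Apply the recurrence (x_{n+1}, y_{n+1}) = (x₁x_n + 78y₁y_n, x₁y_n + y₁x_n) repeatedly.
  From (x_1, y_1) = (53, 6): x_2 = 53·53 + 78·6·6 = 5617; y_2 = 53·6 + 6·53 = 636.
  From (x_2, y_2) = (5617, 636): x_3 = 53·5617 + 78·6·636 = 595349; y_3 = 53·636 + 6·5617 = 67410.
Step 3: Verify x_3² - 78·y_3² = 354440431801 - 354440431800 = 1 (should be 1). ✓

(x_1, y_1) = (53, 6); (x_3, y_3) = (595349, 67410).


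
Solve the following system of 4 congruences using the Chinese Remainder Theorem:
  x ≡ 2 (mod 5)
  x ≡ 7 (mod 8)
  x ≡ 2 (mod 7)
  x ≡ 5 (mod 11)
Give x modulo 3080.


Product of moduli M = 5 · 8 · 7 · 11 = 3080.
Merge one congruence at a time:
  Start: x ≡ 2 (mod 5).
  Combine with x ≡ 7 (mod 8); new modulus lcm = 40.
    Write x = 2 + 5·t and substitute into x ≡ 7 (mod 8): 5·t ≡ 7 − 2 = 5 (mod 8).
    The inverse of 5 mod 8 is 5 (since 5·5 = 25 = 3·8 + 1), so t ≡ 5·5 = 25 ≡ 1 (mod 8).
    Then x = 2 + 5·1 = 7, valid modulo lcm(5, 8) = 40: x ≡ 7 (mod 40).
  Combine with x ≡ 2 (mod 7); new modulus lcm = 280.
    Write x = 7 + 40·t and substitute into x ≡ 2 (mod 7): 40·t ≡ 2 − 7 = -5 (mod 7).
    Reduce coefficients mod 7: 5·t ≡ 2 (mod 7).
    The inverse of 5 mod 7 is 3 (since 5·3 = 15 = 2·7 + 1), so t ≡ 3·2 = 6 ≡ 6 (mod 7).
    Then x = 7 + 40·6 = 247, valid modulo lcm(40, 7) = 280: x ≡ 247 (mod 280).
  Combine with x ≡ 5 (mod 11); new modulus lcm = 3080.
    Write x = 247 + 280·t and substitute into x ≡ 5 (mod 11): 280·t ≡ 5 − 247 = -242 (mod 11).
    Reduce coefficients mod 11: 5·t ≡ 0 (mod 11).
    The inverse of 5 mod 11 is 9 (since 5·9 = 45 = 4·11 + 1), so t ≡ 9·0 = 0 ≡ 0 (mod 11).
    Then x = 247 + 280·0 = 247, valid modulo lcm(280, 11) = 3080: x ≡ 247 (mod 3080).
Verify against each original: 247 mod 5 = 2, 247 mod 8 = 7, 247 mod 7 = 2, 247 mod 11 = 5.

x ≡ 247 (mod 3080).


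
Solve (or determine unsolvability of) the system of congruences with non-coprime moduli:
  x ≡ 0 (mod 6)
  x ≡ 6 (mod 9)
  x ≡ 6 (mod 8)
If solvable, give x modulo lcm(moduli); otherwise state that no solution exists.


Moduli 6, 9, 8 are not pairwise coprime, so CRT works modulo lcm(m_i) when all pairwise compatibility conditions hold.
Pairwise compatibility: gcd(m_i, m_j) must divide a_i - a_j for every pair.
Merge one congruence at a time:
  Start: x ≡ 0 (mod 6).
  Combine with x ≡ 6 (mod 9): gcd(6, 9) = 3; 6 - 0 = 6, which IS divisible by 3, so compatible.
    Write x = 0 + 6·t and substitute into x ≡ 6 (mod 9): 6·t ≡ 6 − 0 = 6 (mod 9).
    Divide the congruence (and modulus) by g = 3: 2·t ≡ 2 (mod 3).
    The inverse of 2 mod 3 is 2 (since 2·2 = 4 = 1·3 + 1), so t ≡ 2·2 = 4 ≡ 1 (mod 3).
    Then x = 0 + 6·1 = 6, valid modulo lcm(6, 9) = 18: x ≡ 6 (mod 18).
  Combine with x ≡ 6 (mod 8): gcd(18, 8) = 2; 6 - 6 = 0, which IS divisible by 2, so compatible.
    Write x = 6 + 18·t and substitute into x ≡ 6 (mod 8): 18·t ≡ 6 − 6 = 0 (mod 8).
    Divide the congruence (and modulus) by g = 2: 9·t ≡ 0 (mod 4).
    Reduce coefficients mod 4: 1·t ≡ 0 (mod 4).
    So t ≡ 0 (mod 4).
    Then x = 6 + 18·0 = 6, valid modulo lcm(18, 8) = 72: x ≡ 6 (mod 72).
Verify: 6 mod 6 = 0, 6 mod 9 = 6, 6 mod 8 = 6.

x ≡ 6 (mod 72).


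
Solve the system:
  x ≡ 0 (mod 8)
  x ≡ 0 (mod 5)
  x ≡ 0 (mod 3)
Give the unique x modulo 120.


Moduli 8, 5, 3 are pairwise coprime; by CRT there is a unique solution modulo M = 8 · 5 · 3 = 120.
Solve pairwise, accumulating the modulus:
  Start with x ≡ 0 (mod 8).
  Combine with x ≡ 0 (mod 5): since gcd(8, 5) = 1, we get a unique residue mod 40.
    Write x = 0 + 8·t and substitute into x ≡ 0 (mod 5): 8·t ≡ 0 − 0 = 0 (mod 5).
    Reduce coefficients mod 5: 3·t ≡ 0 (mod 5).
    The inverse of 3 mod 5 is 2 (since 3·2 = 6 = 1·5 + 1), so t ≡ 2·0 = 0 ≡ 0 (mod 5).
    Then x = 0 + 8·0 = 0, valid modulo lcm(8, 5) = 40: x ≡ 0 (mod 40).
  Combine with x ≡ 0 (mod 3): since gcd(40, 3) = 1, we get a unique residue mod 120.
    Write x = 0 + 40·t and substitute into x ≡ 0 (mod 3): 40·t ≡ 0 − 0 = 0 (mod 3).
    Reduce coefficients mod 3: 1·t ≡ 0 (mod 3).
    So t ≡ 0 (mod 3).
    Then x = 0 + 40·0 = 0, valid modulo lcm(40, 3) = 120: x ≡ 0 (mod 120).
Verify: 0 mod 8 = 0 ✓, 0 mod 5 = 0 ✓, 0 mod 3 = 0 ✓.

x ≡ 0 (mod 120).


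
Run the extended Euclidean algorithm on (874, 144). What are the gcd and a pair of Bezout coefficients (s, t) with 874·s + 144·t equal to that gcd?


Euclidean algorithm on (874, 144) — divide until remainder is 0:
  874 = 6 · 144 + 10
  144 = 14 · 10 + 4
  10 = 2 · 4 + 2
  4 = 2 · 2 + 0
gcd(874, 144) = 2.
Track Bezout coefficients alongside the remainders: start with r₀ = 874 = a·1 + b·0 (s = 1, t = 0) and r₁ = 144 = a·0 + b·1 (s = 0, t = 1); each new remainder r_{k+1} = r_{k-1} − q_k·r_k inherits s_{k+1} = s_{k-1} − q_k·s_k, t_{k+1} = t_{k-1} − q_k·t_k, so r_k = a·s_k + b·t_k at every step:
  q = 6: r = 10, s = 1 − 6·0 = 1, t = 0 − 6·1 = -6  (check: 874·1 + 144·(-6) = 10)
  q = 14: r = 4, s = 0 − 14·1 = -14, t = 1 − 14·(-6) = 85  (check: 874·(-14) + 144·85 = 4)
  q = 2: r = 2, s = 1 − 2·(-14) = 29, t = -6 − 2·85 = -176  (check: 874·29 + 144·(-176) = 2)
The row with r = 2 (the gcd) gives the Bezout coefficients s = 29, t = -176.
Result: 874 · (29) + 144 · (-176) = 2.

gcd(874, 144) = 2; s = 29, t = -176 (check: 874·29 + 144·(-176) = 2).


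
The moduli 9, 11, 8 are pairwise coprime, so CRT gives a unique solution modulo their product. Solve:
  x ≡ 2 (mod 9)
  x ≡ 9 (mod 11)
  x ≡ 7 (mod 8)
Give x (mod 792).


Moduli 9, 11, 8 are pairwise coprime; by CRT there is a unique solution modulo M = 9 · 11 · 8 = 792.
Solve pairwise, accumulating the modulus:
  Start with x ≡ 2 (mod 9).
  Combine with x ≡ 9 (mod 11): since gcd(9, 11) = 1, we get a unique residue mod 99.
    Write x = 2 + 9·t and substitute into x ≡ 9 (mod 11): 9·t ≡ 9 − 2 = 7 (mod 11).
    The inverse of 9 mod 11 is 5 (since 9·5 = 45 = 4·11 + 1), so t ≡ 5·7 = 35 ≡ 2 (mod 11).
    Then x = 2 + 9·2 = 20, valid modulo lcm(9, 11) = 99: x ≡ 20 (mod 99).
  Combine with x ≡ 7 (mod 8): since gcd(99, 8) = 1, we get a unique residue mod 792.
    Write x = 20 + 99·t and substitute into x ≡ 7 (mod 8): 99·t ≡ 7 − 20 = -13 (mod 8).
    Reduce coefficients mod 8: 3·t ≡ 3 (mod 8).
    The inverse of 3 mod 8 is 3 (since 3·3 = 9 = 1·8 + 1), so t ≡ 3·3 = 9 ≡ 1 (mod 8).
    Then x = 20 + 99·1 = 119, valid modulo lcm(99, 8) = 792: x ≡ 119 (mod 792).
Verify: 119 mod 9 = 2 ✓, 119 mod 11 = 9 ✓, 119 mod 8 = 7 ✓.

x ≡ 119 (mod 792).


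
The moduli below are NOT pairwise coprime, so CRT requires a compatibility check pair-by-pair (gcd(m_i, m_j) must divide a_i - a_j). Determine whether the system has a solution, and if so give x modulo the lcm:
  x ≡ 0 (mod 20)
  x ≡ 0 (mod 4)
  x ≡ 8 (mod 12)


Moduli 20, 4, 12 are not pairwise coprime, so CRT works modulo lcm(m_i) when all pairwise compatibility conditions hold.
Pairwise compatibility: gcd(m_i, m_j) must divide a_i - a_j for every pair.
Merge one congruence at a time:
  Start: x ≡ 0 (mod 20).
  Combine with x ≡ 0 (mod 4): gcd(20, 4) = 4; 0 - 0 = 0, which IS divisible by 4, so compatible.
    Write x = 0 + 20·t and substitute into x ≡ 0 (mod 4): 20·t ≡ 0 − 0 = 0 (mod 4).
    Divide the congruence (and modulus) by g = 4: 5·t ≡ 0 (mod 1).
    Modulo 1 every t works; take t = 0.
    Then x = 0 + 20·0 = 0, valid modulo lcm(20, 4) = 20: x ≡ 0 (mod 20).
  Combine with x ≡ 8 (mod 12): gcd(20, 12) = 4; 8 - 0 = 8, which IS divisible by 4, so compatible.
    Write x = 0 + 20·t and substitute into x ≡ 8 (mod 12): 20·t ≡ 8 − 0 = 8 (mod 12).
    Divide the congruence (and modulus) by g = 4: 5·t ≡ 2 (mod 3).
    Reduce coefficients mod 3: 2·t ≡ 2 (mod 3).
    The inverse of 2 mod 3 is 2 (since 2·2 = 4 = 1·3 + 1), so t ≡ 2·2 = 4 ≡ 1 (mod 3).
    Then x = 0 + 20·1 = 20, valid modulo lcm(20, 12) = 60: x ≡ 20 (mod 60).
Verify: 20 mod 20 = 0, 20 mod 4 = 0, 20 mod 12 = 8.

x ≡ 20 (mod 60).


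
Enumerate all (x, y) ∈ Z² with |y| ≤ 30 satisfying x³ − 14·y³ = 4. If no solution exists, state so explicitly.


The equation is x³ - 14y³ = 4. For fixed y, x³ = 14·y³ + 4, so a solution requires the RHS to be a perfect cube.
Strategy: iterate y from -30 to 30, compute RHS = 14·y³ + 4, and check whether it is a (positive or negative) perfect cube.
Check small values of y:
  y = 0: RHS = 4 is not a perfect cube.
  y = 1: RHS = 18 is not a perfect cube.
  y = -1: RHS = -10 is not a perfect cube.
  y = 2: RHS = 116 is not a perfect cube.
  y = -2: RHS = -108 is not a perfect cube.
  y = 3: RHS = 382 is not a perfect cube.
  y = -3: RHS = -374 is not a perfect cube.
Continuing the search up to |y| = 30 finds no solutions either.
No (x, y) in the scanned range satisfies the equation.

No integer solutions with |y| ≤ 30.


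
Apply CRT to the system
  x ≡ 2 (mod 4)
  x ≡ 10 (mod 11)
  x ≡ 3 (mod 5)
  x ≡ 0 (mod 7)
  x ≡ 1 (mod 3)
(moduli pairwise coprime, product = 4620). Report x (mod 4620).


Product of moduli M = 4 · 11 · 5 · 7 · 3 = 4620.
Merge one congruence at a time:
  Start: x ≡ 2 (mod 4).
  Combine with x ≡ 10 (mod 11); new modulus lcm = 44.
    Write x = 2 + 4·t and substitute into x ≡ 10 (mod 11): 4·t ≡ 10 − 2 = 8 (mod 11).
    The inverse of 4 mod 11 is 3 (since 4·3 = 12 = 1·11 + 1), so t ≡ 3·8 = 24 ≡ 2 (mod 11).
    Then x = 2 + 4·2 = 10, valid modulo lcm(4, 11) = 44: x ≡ 10 (mod 44).
  Combine with x ≡ 3 (mod 5); new modulus lcm = 220.
    Write x = 10 + 44·t and substitute into x ≡ 3 (mod 5): 44·t ≡ 3 − 10 = -7 (mod 5).
    Reduce coefficients mod 5: 4·t ≡ 3 (mod 5).
    The inverse of 4 mod 5 is 4 (since 4·4 = 16 = 3·5 + 1), so t ≡ 4·3 = 12 ≡ 2 (mod 5).
    Then x = 10 + 44·2 = 98, valid modulo lcm(44, 5) = 220: x ≡ 98 (mod 220).
  Combine with x ≡ 0 (mod 7); new modulus lcm = 1540.
    Write x = 98 + 220·t and substitute into x ≡ 0 (mod 7): 220·t ≡ 0 − 98 = -98 (mod 7).
    Reduce coefficients mod 7: 3·t ≡ 0 (mod 7).
    The inverse of 3 mod 7 is 5 (since 3·5 = 15 = 2·7 + 1), so t ≡ 5·0 = 0 ≡ 0 (mod 7).
    Then x = 98 + 220·0 = 98, valid modulo lcm(220, 7) = 1540: x ≡ 98 (mod 1540).
  Combine with x ≡ 1 (mod 3); new modulus lcm = 4620.
    Write x = 98 + 1540·t and substitute into x ≡ 1 (mod 3): 1540·t ≡ 1 − 98 = -97 (mod 3).
    Reduce coefficients mod 3: 1·t ≡ 2 (mod 3).
    So t ≡ 2 (mod 3).
    Then x = 98 + 1540·2 = 3178, valid modulo lcm(1540, 3) = 4620: x ≡ 3178 (mod 4620).
Verify against each original: 3178 mod 4 = 2, 3178 mod 11 = 10, 3178 mod 5 = 3, 3178 mod 7 = 0, 3178 mod 3 = 1.

x ≡ 3178 (mod 4620).


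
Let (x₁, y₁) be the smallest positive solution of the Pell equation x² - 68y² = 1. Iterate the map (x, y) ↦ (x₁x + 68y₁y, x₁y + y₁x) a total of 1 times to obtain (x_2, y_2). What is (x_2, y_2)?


Step 1: Find the fundamental solution (x₁, y₁) of x² - 68y² = 1.
  Expand √68 as a continued fraction. a₀ = ⌊√68⌋ = 8; iterate m_{k+1} = d_k·a_k − m_k, d_{k+1} = (68 − m_{k+1}²)/d_k, a_{k+1} = ⌊(a₀ + m_{k+1})/d_{k+1}⌋ (starting m₀ = 0, d₀ = 1), with convergents p_k = a_k·p_{k-1} + p_{k-2}, q_k = a_k·q_{k-1} + q_{k-2} (p₋₁ = 1, q₋₁ = 0):
  k = 0: a₀ = 8; p₀/q₀ = 8/1; p₀² − 68·q₀² = 64 − 68 = -4.
  k = 1: m = 8, d = 4, a = ⌊(8 + 8)/4⌋ = 4; p/q = (4·8 + 1)/(4·1 + 0) = 33/4; p² − 68·q² = 1089 − 1088 = 1.
  The first convergent with p² − 68·q² = 1 gives the fundamental solution (x₁, y₁) = (33, 4).
Step 2: Apply the recurrence (x_{n+1}, y_{n+1}) = (x₁x_n + 68y₁y_n, x₁y_n + y₁x_n) repeatedly.
  From (x_1, y_1) = (33, 4): x_2 = 33·33 + 68·4·4 = 2177; y_2 = 33·4 + 4·33 = 264.
Step 3: Verify x_2² - 68·y_2² = 4739329 - 4739328 = 1 (should be 1). ✓

(x_1, y_1) = (33, 4); (x_2, y_2) = (2177, 264).


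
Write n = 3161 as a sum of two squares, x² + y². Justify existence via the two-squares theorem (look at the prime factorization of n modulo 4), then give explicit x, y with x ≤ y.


Step 1: Factor n = 3161 = 29 · 109.
Step 2: Check the mod-4 condition on each prime factor: 29 ≡ 1 (mod 4), exponent 1; 109 ≡ 1 (mod 4), exponent 1.
All primes ≡ 3 (mod 4) appear to even exponent (or don't appear), so by the two-squares theorem n IS expressible as a sum of two squares.
Step 3: Build a representation. Here n = 29 · 109 is a product of primes ≡ 1 (mod 4). Each prime p ≡ 1 (mod 4) is itself a sum of two squares; find a² by testing p − a² for a perfect square:
  29: 29 − 1² = 28, 29 − 2² = 25 = 5² ⇒ 29 = 2² + 5².
  109: 109 − 1² = 108, 109 − 2² = 105, 109 − 3² = 100 = 10² ⇒ 109 = 3² + 10².
  Combine using the Brahmagupta–Fibonacci identity (a² + b²)(c² + d²) = (ac − bd)² + (ad + bc)² = (ac + bd)² + (ad − bc)²:
  29 · 109 = 3161: from (2² + 5²)(3² + 10²), take (2·3 − 5·10, 2·10 + 5·3) = (6 − 50, 20 + 15) = (-44, 35); dropping signs (only squares matter) gives (44, 35); check 44² + 35² = 1936 + 1225 = 3161 ✓.
Step 4: Order so x ≤ y and verify: 35² + 44² = 1225 + 1936 = 3161 = n. ✓

n = 3161 = 35² + 44² (one valid representation with x ≤ y).


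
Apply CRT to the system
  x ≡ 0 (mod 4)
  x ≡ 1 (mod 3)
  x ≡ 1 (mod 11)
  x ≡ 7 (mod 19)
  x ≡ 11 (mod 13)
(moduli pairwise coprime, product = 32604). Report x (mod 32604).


Product of moduli M = 4 · 3 · 11 · 19 · 13 = 32604.
Merge one congruence at a time:
  Start: x ≡ 0 (mod 4).
  Combine with x ≡ 1 (mod 3); new modulus lcm = 12.
    Write x = 0 + 4·t and substitute into x ≡ 1 (mod 3): 4·t ≡ 1 − 0 = 1 (mod 3).
    Reduce coefficients mod 3: 1·t ≡ 1 (mod 3).
    So t ≡ 1 (mod 3).
    Then x = 0 + 4·1 = 4, valid modulo lcm(4, 3) = 12: x ≡ 4 (mod 12).
  Combine with x ≡ 1 (mod 11); new modulus lcm = 132.
    Write x = 4 + 12·t and substitute into x ≡ 1 (mod 11): 12·t ≡ 1 − 4 = -3 (mod 11).
    Reduce coefficients mod 11: 1·t ≡ 8 (mod 11).
    So t ≡ 8 (mod 11).
    Then x = 4 + 12·8 = 100, valid modulo lcm(12, 11) = 132: x ≡ 100 (mod 132).
  Combine with x ≡ 7 (mod 19); new modulus lcm = 2508.
    Write x = 100 + 132·t and substitute into x ≡ 7 (mod 19): 132·t ≡ 7 − 100 = -93 (mod 19).
    Reduce coefficients mod 19: 18·t ≡ 2 (mod 19).
    The inverse of 18 mod 19 is 18 (since 18·18 = 324 = 17·19 + 1), so t ≡ 18·2 = 36 ≡ 17 (mod 19).
    Then x = 100 + 132·17 = 2344, valid modulo lcm(132, 19) = 2508: x ≡ 2344 (mod 2508).
  Combine with x ≡ 11 (mod 13); new modulus lcm = 32604.
    Write x = 2344 + 2508·t and substitute into x ≡ 11 (mod 13): 2508·t ≡ 11 − 2344 = -2333 (mod 13).
    Reduce coefficients mod 13: 12·t ≡ 7 (mod 13).
    The inverse of 12 mod 13 is 12 (since 12·12 = 144 = 11·13 + 1), so t ≡ 12·7 = 84 ≡ 6 (mod 13).
    Then x = 2344 + 2508·6 = 17392, valid modulo lcm(2508, 13) = 32604: x ≡ 17392 (mod 32604).
Verify against each original: 17392 mod 4 = 0, 17392 mod 3 = 1, 17392 mod 11 = 1, 17392 mod 19 = 7, 17392 mod 13 = 11.

x ≡ 17392 (mod 32604).
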